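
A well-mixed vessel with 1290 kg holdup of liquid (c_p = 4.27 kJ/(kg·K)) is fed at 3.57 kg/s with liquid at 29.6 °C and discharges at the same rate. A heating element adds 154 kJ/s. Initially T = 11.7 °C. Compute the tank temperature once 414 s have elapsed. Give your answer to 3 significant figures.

Unsteady energy balance on the tank contents: M c_p dT/dt = ṁ c_p (T_in − T) + 154.
τ = M/ṁ = 361.34 s; T_ss = T_in + Q̇/(ṁ c_p) = 29.6 + 154/(3.57·4.27) = 39.702 °C.
T approaches T_ss exponentially: T(t) = T_ss + (T₀ − T_ss) e^(−t/τ).
T(414) = 39.702 + (-28.002)·e^(−414/361.34) = 39.702 + (-28.002)·0.31799 = 30.798 °C.

30.8 °C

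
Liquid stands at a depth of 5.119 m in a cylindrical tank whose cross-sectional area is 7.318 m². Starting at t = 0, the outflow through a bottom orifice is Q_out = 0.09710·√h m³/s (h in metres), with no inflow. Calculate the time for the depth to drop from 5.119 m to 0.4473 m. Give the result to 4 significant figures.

Volume balance on the tank: A dh/dt = −0.09710 √h.
This is separable: 2 d(√h)/dt = −0.09710/A, so √h = √h₀ − (0.09710/(2A)) t.
t = 2A(√h₀ − √h)/0.09710 = 2·7.318·(√5.119 − √0.4473)/0.09710
  = 14.6360 × (2.26252 − 0.668805) / 0.09710 = 240.223 s.

240.2 s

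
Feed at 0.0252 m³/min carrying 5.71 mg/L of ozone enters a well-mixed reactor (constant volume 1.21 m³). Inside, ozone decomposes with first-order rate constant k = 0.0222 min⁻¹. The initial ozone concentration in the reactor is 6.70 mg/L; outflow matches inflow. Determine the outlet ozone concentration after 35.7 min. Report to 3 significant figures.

V dC/dt = Q(C_in − C) − k V C.
dC/dt = (Q/V) C_in − (Q/V + k) C; effective rate a = Q/V + k = 0.020826 + 0.0222 = 0.043026 min⁻¹.
C_ss = Q C_in/(Q + kV) = 2.7639 mg/L; C(t) = C_ss + (C₀ − C_ss) e^(−a t).
C(35.7) = 2.7639 + (3.9361)·e^(−0.043026·35.7) = 2.7639 + (3.9361)·0.21523 = 3.6110 mg/L.

3.61 mg/L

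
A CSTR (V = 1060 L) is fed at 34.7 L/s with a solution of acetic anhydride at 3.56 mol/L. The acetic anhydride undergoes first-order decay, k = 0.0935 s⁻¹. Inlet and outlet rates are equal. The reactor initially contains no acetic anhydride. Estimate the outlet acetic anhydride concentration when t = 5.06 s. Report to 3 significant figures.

0.436 mol/L

Accumulation = in − out − consumed: V dC/dt = Q C_in − Q C − k V C.
dC/dt = (Q/V) C_in − (Q/V + k) C; effective rate a = Q/V + k = 0.032736 + 0.0935 = 0.12624 s⁻¹.
C_ss = Q C_in/(Q + kV) = 0.92319 mol/L; C(t) = C_ss + (C₀ − C_ss) e^(−a t).
C(5.06) = 0.92319 + (-0.92319)·e^(−0.12624·5.06) = 0.92319 + (-0.92319)·0.52795 = 0.43579 mol/L.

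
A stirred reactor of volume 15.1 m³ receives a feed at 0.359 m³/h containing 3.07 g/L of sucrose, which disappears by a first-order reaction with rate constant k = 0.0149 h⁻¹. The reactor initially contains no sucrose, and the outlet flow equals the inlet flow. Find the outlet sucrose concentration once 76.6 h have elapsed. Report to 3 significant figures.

1.79 g/L

Species balance: V dC/dt = Q C_in − Q C − k V C.
This is linear with rate a = Q/V + k = 0.038675 h⁻¹.
C_ss = Q C_in/(Q + kV) = 1.8872 g/L; C(t) = C_ss + (C₀ − C_ss) e^(−a t).
C(76.6) = 1.8872 + (-1.8872)·e^(−0.038675·76.6) = 1.8872 + (-1.8872)·0.051690 = 1.7897 g/L.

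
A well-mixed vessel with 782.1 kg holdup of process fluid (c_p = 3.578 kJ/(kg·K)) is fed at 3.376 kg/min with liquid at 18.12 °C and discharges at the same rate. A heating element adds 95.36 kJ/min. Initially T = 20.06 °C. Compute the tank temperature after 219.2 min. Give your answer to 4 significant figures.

M c_p dT/dt = ṁ c_p (T_in − T) + Q̇.
τ = M/ṁ = 231.665 min; T_ss = T_in + Q̇/(ṁ c_p) = 18.12 + 95.36/(3.376·3.578) = 26.0145 °C.
Solution: T(t) = T_ss + (T₀ − T_ss) e^(−t/τ).
T(219.2) = 26.0145 + (-5.95448)·e^(−219.2/231.665) = 26.0145 + (-5.95448)·0.388215 = 23.7029 °C.

23.70 °C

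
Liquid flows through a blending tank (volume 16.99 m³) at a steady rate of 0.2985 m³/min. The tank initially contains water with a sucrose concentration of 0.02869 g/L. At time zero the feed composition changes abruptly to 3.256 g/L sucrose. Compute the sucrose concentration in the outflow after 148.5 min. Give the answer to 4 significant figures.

3.018 g/L

Transient balance on the dissolved component: V dC/dt = Q(C_in − C).
Time constant τ = V/Q = 16.99/0.2985 = 56.9179 min.
C approaches C_in exponentially: C(t) = C_in + (C₀ − C_in) e^(−t/τ).
C(148.5) = 3.256 + (0.02869 − 3.256)·e^(−148.5/56.9179) = 3.256 + (-3.22731)·0.0736066 = 3.01845 g/L.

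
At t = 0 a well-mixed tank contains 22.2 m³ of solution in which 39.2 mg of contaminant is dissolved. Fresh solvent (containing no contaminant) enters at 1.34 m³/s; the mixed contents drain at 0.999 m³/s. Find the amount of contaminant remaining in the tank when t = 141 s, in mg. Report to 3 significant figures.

1.34 mg

Total volume: dV/dt = Q_in − Q_out = 0.34100 m³/s, so V(t) = 22.2 + 0.34100 t and V(141) = 70.281 m³.
Species balance (pure solvent in): dm/dt = −Q_out · m/V(t).
dm/m = −Q_out dt/(V₀ + 0.34100 t); integrating gives ln(m/m₀) = −(Q_out/(Q_in−Q_out)) ln(V/V₀).
m = m₀ (V₀/V)^(Q_out/(Q_in−Q_out)) = 39.2 × (22.2/70.281)^(2.9296) = 1.3398 mg.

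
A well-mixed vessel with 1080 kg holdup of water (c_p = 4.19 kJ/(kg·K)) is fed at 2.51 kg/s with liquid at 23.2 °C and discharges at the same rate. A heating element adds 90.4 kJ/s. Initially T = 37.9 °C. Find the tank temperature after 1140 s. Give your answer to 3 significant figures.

M c_p dT/dt = ṁ c_p (T_in − T) + Q̇.
τ = M/ṁ = 430.28 s; T_ss = T_in + Q̇/(ṁ c_p) = 23.2 + 90.4/(2.51·4.19) = 31.796 °C.
Solution: T(t) = T_ss + (T₀ − T_ss) e^(−t/τ).
T(1140) = 31.796 + (6.1043)·e^(−1140/430.28) = 31.796 + (6.1043)·0.070690 = 32.227 °C.

32.2 °C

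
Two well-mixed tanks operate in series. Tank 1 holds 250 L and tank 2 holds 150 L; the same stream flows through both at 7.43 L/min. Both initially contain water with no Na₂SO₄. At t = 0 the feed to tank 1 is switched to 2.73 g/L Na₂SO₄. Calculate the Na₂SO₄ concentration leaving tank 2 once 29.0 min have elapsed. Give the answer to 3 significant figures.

0.821 g/L

Each tank obeys Vᵢ dCᵢ/dt = Q(Cᵢ₋₁ − Cᵢ), so τᵢ = Vᵢ/Q.
τ₁ = 250/7.43 = 33.647 min; τ₂ = 150/7.43 = 20.188 min.
Tank 1: C₁ = C_in(1 − e^(−t/τ₁)). Tank 2 (τ₁ ≠ τ₂): C₂ = C_in[1 − (τ₁ e^(−t/τ₁) − τ₂ e^(−t/τ₂))/(τ₁ − τ₂)].
At t = 29.0: e^(−t/τ₁) = 0.42237, e^(−t/τ₂) = 0.23777.
C₂ = 2.73·[1 − (33.647·0.42237 − 20.188·0.23777)/(13.459)] = 2.73·0.30073 = 0.82100 g/L.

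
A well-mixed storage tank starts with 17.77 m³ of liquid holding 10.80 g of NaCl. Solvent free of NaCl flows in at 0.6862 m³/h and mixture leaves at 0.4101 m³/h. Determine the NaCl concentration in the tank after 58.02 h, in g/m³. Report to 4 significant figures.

Total volume: dV/dt = Q_in − Q_out = 0.276100 m³/h, so V(t) = 17.77 + 0.276100 t and V(58.02) = 33.7893 m³.
Solute balance: dm/dt = 0 − Q_out C = −Q_out m/V(t).
dm/m = −Q_out dt/(V₀ + 0.276100 t); integrating gives ln(m/m₀) = −(Q_out/(Q_in−Q_out)) ln(V/V₀).
m = m₀ (V₀/V)^(Q_out/(Q_in−Q_out)) = 10.80 × (17.77/33.7893)^(1.48533) = 4.15795 g.
C = m/V = 4.15795/33.7893 = 0.123055 g/m³.

0.1231 g/m³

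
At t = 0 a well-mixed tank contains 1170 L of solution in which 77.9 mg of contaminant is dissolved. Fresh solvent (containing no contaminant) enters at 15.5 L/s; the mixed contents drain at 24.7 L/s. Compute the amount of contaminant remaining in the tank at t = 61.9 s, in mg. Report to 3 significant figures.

13.0 mg

Total volume: dV/dt = Q_in − Q_out = -9.2000 L/s, so V(t) = 1170 − 9.2000 t and V(61.9) = 600.52 L.
Species balance (pure solvent in): dm/dt = −Q_out · m/V(t).
dm/m = −Q_out dt/(V₀ − 9.2000 t); integrating gives ln(m/m₀) = −(Q_out/(Q_in−Q_out)) ln(V/V₀).
m = m₀ (V₀/V)^(Q_out/(Q_in−Q_out)) = 77.9 × (1170/600.52)^(-2.6848) = 12.998 mg.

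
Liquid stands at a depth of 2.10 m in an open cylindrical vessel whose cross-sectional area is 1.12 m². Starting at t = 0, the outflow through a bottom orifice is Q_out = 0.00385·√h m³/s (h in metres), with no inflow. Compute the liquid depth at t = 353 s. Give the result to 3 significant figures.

With no inflow, A dh/dt = −0.00385 √h.
This is separable: 2 d(√h)/dt = −0.00385/A, so √h = √h₀ − (0.00385/(2A)) t.
√h = √2.10 − 0.00385·353/(2·1.12) = 1.4491 − 0.60672 = 0.84242.
h = 0.84242² = 0.70967 m.

0.710 m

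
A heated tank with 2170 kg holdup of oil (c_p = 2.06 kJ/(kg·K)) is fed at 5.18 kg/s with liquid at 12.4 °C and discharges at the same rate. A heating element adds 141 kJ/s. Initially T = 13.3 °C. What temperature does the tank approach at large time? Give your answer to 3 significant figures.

Heat balance on the well-mixed liquid: M c_p dT/dt = ṁ c_p (T_in − T) + 141.
At steady state dT/dt = 0 ⇒ T_ss = T_in + Q̇/(ṁ c_p) = 12.4 + 141/(5.18·2.06) = 25.614 °C.

25.6 °C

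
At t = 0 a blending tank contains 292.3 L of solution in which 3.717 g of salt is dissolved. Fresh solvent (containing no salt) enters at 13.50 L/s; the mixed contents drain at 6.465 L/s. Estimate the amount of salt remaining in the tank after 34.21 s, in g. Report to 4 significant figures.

2.140 g

Let m(t) be the amount of salt. Volume: V(t) = V₀ + (Q_in − Q_out) t = 292.3 + 7.03500 t; V(34.21) = 532.967 L.
Solute balance: dm/dt = 0 − Q_out C = −Q_out m/V(t).
dm/m = −Q_out dt/(V₀ + 7.03500 t); integrating gives ln(m/m₀) = −(Q_out/(Q_in−Q_out)) ln(V/V₀).
m = m₀ (V₀/V)^(Q_out/(Q_in−Q_out)) = 3.717 × (292.3/532.967)^(0.918977) = 2.14022 g.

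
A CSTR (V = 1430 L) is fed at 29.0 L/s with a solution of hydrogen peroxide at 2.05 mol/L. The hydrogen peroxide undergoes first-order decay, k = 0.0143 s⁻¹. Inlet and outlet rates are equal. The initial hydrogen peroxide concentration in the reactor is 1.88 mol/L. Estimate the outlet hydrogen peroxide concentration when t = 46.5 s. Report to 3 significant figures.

1.34 mol/L

Accumulation = in − out − consumed: V dC/dt = Q C_in − Q C − k V C.
dC/dt = (Q/V) C_in − (Q/V + k) C; effective rate a = Q/V + k = 0.020280 + 0.0143 = 0.034580 s⁻¹.
C_ss = Q C_in/(Q + kV) = 1.2022 mol/L; C(t) = C_ss + (C₀ − C_ss) e^(−a t).
C(46.5) = 1.2022 + (0.67775)·e^(−0.034580·46.5) = 1.2022 + (0.67775)·0.20030 = 1.3380 mol/L.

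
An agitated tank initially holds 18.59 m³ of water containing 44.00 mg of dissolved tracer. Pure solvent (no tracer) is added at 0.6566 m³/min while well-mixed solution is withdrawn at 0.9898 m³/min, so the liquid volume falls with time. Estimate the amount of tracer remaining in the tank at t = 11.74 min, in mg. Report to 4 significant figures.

21.81 mg

Total volume: dV/dt = Q_in − Q_out = -0.333200 m³/min, so V(t) = 18.59 − 0.333200 t and V(11.74) = 14.6782 m³.
No tracer enters, so dm/dt = −Q_out · (m/V).
Separate: dm/m = −Q_out dt/V(t) ⇒ ln(m/m₀) = −(Q_out/(Q_in−Q_out)) ln(V/V₀).
m = m₀ (V₀/V)^(Q_out/(Q_in−Q_out)) = 44.00 × (18.59/14.6782)^(-2.97059) = 21.8099 mg.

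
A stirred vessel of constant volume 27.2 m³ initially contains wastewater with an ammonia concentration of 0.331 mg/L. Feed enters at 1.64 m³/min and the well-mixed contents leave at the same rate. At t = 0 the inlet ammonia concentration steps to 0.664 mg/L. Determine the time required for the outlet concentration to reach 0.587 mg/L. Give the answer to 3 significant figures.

Species balance: V dC/dt = Q(C_in − C) ⇒ τ = V/Q = 16.585 min.
C(t) = C_in + (C₀ − C_in) e^(−t/τ). Set C = 0.587 and solve for t:
e^(−t/τ) = (C − C_in)/(C₀ − C_in) = (0.587 − 0.664)/(0.331 − 0.664) = 0.23123
t = −τ ln(…) = 16.585 × 1.4643 = 24.287 min.

24.3 min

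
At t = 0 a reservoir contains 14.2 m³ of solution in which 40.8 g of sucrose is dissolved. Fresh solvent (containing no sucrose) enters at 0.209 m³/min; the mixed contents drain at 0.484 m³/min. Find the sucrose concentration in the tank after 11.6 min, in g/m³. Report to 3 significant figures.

Let m(t) be the amount of sucrose. Volume: V(t) = V₀ + (Q_in − Q_out) t = 14.2 − 0.27500 t; V(11.6) = 11.010 m³.
No sucrose enters, so dm/dt = −Q_out · (m/V).
Separate: dm/m = −Q_out dt/V(t) ⇒ ln(m/m₀) = −(Q_out/(Q_in−Q_out)) ln(V/V₀).
m = m₀ (V₀/V)^(Q_out/(Q_in−Q_out)) = 40.8 × (14.2/11.010)^(-1.7600) = 26.072 g.
C = m/V = 26.072/11.010 = 2.3681 g/m³.

2.37 g/m³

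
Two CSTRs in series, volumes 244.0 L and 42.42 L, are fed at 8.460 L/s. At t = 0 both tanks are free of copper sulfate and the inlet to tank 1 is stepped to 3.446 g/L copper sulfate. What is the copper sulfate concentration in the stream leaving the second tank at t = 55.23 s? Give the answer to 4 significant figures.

2.831 g/L

Time constants: τᵢ = Vᵢ/Q for each well-mixed tank.
τ₁ = 244.0/8.460 = 28.8416 s; τ₂ = 42.42/8.460 = 5.01418 s.
Tank 1: C₁ = C_in(1 − e^(−t/τ₁)). Tank 2 (τ₁ ≠ τ₂): C₂ = C_in[1 − (τ₁ e^(−t/τ₁) − τ₂ e^(−t/τ₂))/(τ₁ − τ₂)].
At t = 55.23: e^(−t/τ₁) = 0.147350, e^(−t/τ₂) = 1.64571e-05.
C₂ = 3.446·[1 − (28.8416·0.147350 − 5.01418·1.64571e-05)/(23.8274)] = 3.446·0.821645 = 2.83139 g/L.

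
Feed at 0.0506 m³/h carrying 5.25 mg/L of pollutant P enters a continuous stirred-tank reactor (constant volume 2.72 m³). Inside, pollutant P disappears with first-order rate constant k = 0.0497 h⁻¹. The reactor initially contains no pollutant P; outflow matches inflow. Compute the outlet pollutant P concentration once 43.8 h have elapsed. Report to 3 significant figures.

1.36 mg/L

Species balance: V dC/dt = Q C_in − Q C − k V C.
dC/dt = (Q/V) C_in − (Q/V + k) C; effective rate a = Q/V + k = 0.018603 + 0.0497 = 0.068303 h⁻¹.
C_ss = Q C_in/(Q + kV) = 1.4299 mg/L; C(t) = C_ss + (C₀ − C_ss) e^(−a t).
C(43.8) = 1.4299 + (-1.4299)·e^(−0.068303·43.8) = 1.4299 + (-1.4299)·0.050204 = 1.3581 mg/L.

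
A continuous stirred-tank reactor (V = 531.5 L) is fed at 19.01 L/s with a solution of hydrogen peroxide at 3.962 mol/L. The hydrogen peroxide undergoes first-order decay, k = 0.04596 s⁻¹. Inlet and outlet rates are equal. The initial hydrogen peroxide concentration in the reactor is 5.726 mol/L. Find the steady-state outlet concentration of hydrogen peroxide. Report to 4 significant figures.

V dC/dt = Q(C_in − C) − k V C.
Steady state (dC/dt = 0): C_ss = Q C_in/(Q + kV) = C_in/(1 + kV/Q).
C_ss = 19.01·3.962/(19.01 + 0.04596·531.5) = 75.3176/43.4377 = 1.73392 mol/L.

1.734 mol/L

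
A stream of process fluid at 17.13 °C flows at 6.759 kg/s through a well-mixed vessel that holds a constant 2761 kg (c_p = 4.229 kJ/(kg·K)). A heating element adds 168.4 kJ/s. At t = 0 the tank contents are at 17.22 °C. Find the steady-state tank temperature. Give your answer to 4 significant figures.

First-law balance (no shaft work): M c_p dT/dt = ṁ c_p (T_in − T) + 168.4.
At steady state dT/dt = 0 ⇒ T_ss = T_in + Q̇/(ṁ c_p) = 17.13 + 168.4/(6.759·4.229) = 23.0214 °C.

23.02 °C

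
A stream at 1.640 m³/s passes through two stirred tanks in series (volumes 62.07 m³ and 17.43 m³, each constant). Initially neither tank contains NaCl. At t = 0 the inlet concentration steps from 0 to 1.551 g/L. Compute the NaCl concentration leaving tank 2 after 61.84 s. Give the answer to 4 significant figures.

1.132 g/L

Each tank obeys Vᵢ dCᵢ/dt = Q(Cᵢ₋₁ − Cᵢ), so τᵢ = Vᵢ/Q.
τ₁ = 62.07/1.640 = 37.8476 s; τ₂ = 17.43/1.640 = 10.6280 s.
Solving the cascade with C₁(0)=C₂(0)=0 gives C₂(t) = C_in[1 − (τ₁ e^(−t/τ₁) − τ₂ e^(−t/τ₂))/(τ₁ − τ₂)].
At t = 61.84: e^(−t/τ₁) = 0.195162, e^(−t/τ₂) = 0.00297186.
C₂ = 1.551·[1 − (37.8476·0.195162 − 10.6280·0.00297186)/(27.2195)] = 1.551·0.729795 = 1.13191 g/L.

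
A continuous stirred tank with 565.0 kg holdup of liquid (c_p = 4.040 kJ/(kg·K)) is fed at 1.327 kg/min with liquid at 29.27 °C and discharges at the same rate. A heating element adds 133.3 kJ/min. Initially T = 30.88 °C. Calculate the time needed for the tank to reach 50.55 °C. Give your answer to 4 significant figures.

First-law balance (no shaft work): M c_p dT/dt = ṁ c_p (T_in − T) + 133.3.
τ = M/ṁ = 425.772 min; T_ss = T_in + Q̇/(ṁ c_p) = 54.1344 °C.
T(t) = T_ss + (T₀ − T_ss) e^(−t/τ). Set T = 50.55:
e^(−t/τ) = (50.55 − 54.1344)/(30.88 − 54.1344) = 0.154138
t = −425.772 · ln(0.154138) = 796.154 min.

796.2 min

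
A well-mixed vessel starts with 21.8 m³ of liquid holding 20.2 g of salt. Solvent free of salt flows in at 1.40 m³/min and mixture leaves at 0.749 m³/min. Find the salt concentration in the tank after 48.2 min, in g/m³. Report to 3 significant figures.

0.136 g/m³

Total volume: dV/dt = Q_in − Q_out = 0.65100 m³/min, so V(t) = 21.8 + 0.65100 t and V(48.2) = 53.178 m³.
Solute balance: dm/dt = 0 − Q_out C = −Q_out m/V(t).
Separate: dm/m = −Q_out dt/V(t) ⇒ ln(m/m₀) = −(Q_out/(Q_in−Q_out)) ln(V/V₀).
m = m₀ (V₀/V)^(Q_out/(Q_in−Q_out)) = 20.2 × (21.8/53.178)^(1.1505) = 7.2406 g.
C = m/V = 7.2406/53.178 = 0.13616 g/m³.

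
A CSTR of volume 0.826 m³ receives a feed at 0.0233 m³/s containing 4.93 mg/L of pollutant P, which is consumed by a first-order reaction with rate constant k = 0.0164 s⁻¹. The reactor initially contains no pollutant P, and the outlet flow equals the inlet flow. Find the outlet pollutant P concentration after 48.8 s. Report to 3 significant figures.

2.76 mg/L

Accumulation = in − out − consumed: V dC/dt = Q C_in − Q C − k V C.
This is linear with rate a = Q/V + k = 0.044608 s⁻¹.
C_ss = Q C_in/(Q + kV) = 3.1175 mg/L; C(t) = C_ss + (C₀ − C_ss) e^(−a t).
C(48.8) = 3.1175 + (-3.1175)·e^(−0.044608·48.8) = 3.1175 + (-3.1175)·0.11339 = 2.7640 mg/L.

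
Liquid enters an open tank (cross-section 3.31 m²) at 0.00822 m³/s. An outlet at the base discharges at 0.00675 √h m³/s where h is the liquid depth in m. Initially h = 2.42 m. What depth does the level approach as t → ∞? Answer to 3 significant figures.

1.48 m

A dh/dt = Q_in − 0.00675 √h. Steady state requires inflow = outflow:
Q_in = 0.00675 √h_ss ⇒ √h_ss = 0.00822/0.00675 = 1.2178.
h_ss = 1.2178² = 1.4830 m. (Since h₀ = 2.42 m > h_ss, the level will fall toward this value.)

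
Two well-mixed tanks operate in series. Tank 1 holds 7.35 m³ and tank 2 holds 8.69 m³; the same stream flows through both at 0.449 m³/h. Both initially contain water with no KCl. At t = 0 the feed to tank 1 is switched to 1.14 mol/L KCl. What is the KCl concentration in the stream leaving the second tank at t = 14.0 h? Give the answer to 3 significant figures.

0.212 mol/L

Species balance on tank i: dCᵢ/dt = (Cᵢ₋₁ − Cᵢ)/τᵢ with τᵢ = Vᵢ/Q.
τ₁ = 7.35/0.449 = 16.370 h; τ₂ = 8.69/0.449 = 19.354 h.
Solving the cascade with C₁(0)=C₂(0)=0 gives C₂(t) = C_in[1 − (τ₁ e^(−t/τ₁) − τ₂ e^(−t/τ₂))/(τ₁ − τ₂)].
At t = 14.0: e^(−t/τ₁) = 0.42518, e^(−t/τ₂) = 0.48512.
C₂ = 1.14·[1 − (16.370·0.42518 − 19.354·0.48512)/(-2.9844)] = 1.14·0.18612 = 0.21218 mol/L.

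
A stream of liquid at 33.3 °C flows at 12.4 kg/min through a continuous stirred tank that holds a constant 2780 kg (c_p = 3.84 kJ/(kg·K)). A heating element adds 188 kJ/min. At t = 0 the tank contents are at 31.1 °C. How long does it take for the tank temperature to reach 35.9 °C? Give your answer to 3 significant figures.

340 min

M c_p dT/dt = ṁ c_p (T_in − T) + Q̇.
τ = M/ṁ = 224.19 min; T_ss = T_in + Q̇/(ṁ c_p) = 37.248 °C.
T(t) = T_ss + (T₀ − T_ss) e^(−t/τ). Set T = 35.9:
e^(−t/τ) = (35.9 − 37.248)/(31.1 − 37.248) = 0.21929
t = −224.19 · ln(0.21929) = 340.18 min.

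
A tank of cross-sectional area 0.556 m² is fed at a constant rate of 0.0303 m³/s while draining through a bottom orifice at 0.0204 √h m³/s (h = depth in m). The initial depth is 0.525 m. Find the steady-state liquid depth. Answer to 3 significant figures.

2.21 m

A dh/dt = Q_in − 0.0204 √h. Steady state requires inflow = outflow:
Q_in = 0.0204 √h_ss ⇒ √h_ss = 0.0303/0.0204 = 1.4853.
h_ss = 1.4853² = 2.2061 m. (Since h₀ = 0.525 m < h_ss, the level will rise toward this value.)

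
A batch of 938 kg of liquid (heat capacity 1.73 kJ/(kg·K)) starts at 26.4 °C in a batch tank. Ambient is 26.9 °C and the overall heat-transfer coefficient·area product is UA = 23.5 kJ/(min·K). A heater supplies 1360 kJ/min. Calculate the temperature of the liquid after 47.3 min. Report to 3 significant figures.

55.3 °C

M c_p dT/dt = −UA(T − T_amb) + Q̇.
dT/dt = (T_ss − T)/τ with T_ss = T_amb + Q̇/UA = 26.9 + 1360/23.5 = 84.772 °C, τ = M c_p/UA = 938·1.73/23.5 = 69.053 min.
T approaches T_ss exponentially: T(t) = T_ss + (T₀ − T_ss) e^(−t/τ).
T(47.3) = 84.772 + (-58.372)·0.50410 = 55.347 °C.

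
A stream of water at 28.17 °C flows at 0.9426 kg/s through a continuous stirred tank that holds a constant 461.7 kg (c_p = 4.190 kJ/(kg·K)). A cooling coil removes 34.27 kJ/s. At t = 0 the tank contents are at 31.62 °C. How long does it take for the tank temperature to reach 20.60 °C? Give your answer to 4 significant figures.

Energy balance: M c_p dT/dt = ṁ c_p (T_in − T) − 34.27.
τ = M/ṁ = 489.815 s; T_ss = T_in − Q̇/(ṁ c_p) = 19.4929 °C.
T(t) = T_ss + (T₀ − T_ss) e^(−t/τ). Set T = 20.60:
e^(−t/τ) = (20.60 − 19.4929)/(31.62 − 19.4929) = 0.0912885
t = −489.815 · ln(0.0912885) = 1172.49 s.

1172 s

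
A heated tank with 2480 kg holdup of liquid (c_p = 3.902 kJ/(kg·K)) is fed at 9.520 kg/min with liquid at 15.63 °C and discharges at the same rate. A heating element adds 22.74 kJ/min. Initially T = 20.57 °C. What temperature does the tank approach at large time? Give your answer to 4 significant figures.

Unsteady energy balance on the tank contents: M c_p dT/dt = ṁ c_p (T_in − T) + 22.74.
At steady state dT/dt = 0 ⇒ T_ss = T_in + Q̇/(ṁ c_p) = 15.63 + 22.74/(9.520·3.902) = 16.2422 °C.

16.24 °C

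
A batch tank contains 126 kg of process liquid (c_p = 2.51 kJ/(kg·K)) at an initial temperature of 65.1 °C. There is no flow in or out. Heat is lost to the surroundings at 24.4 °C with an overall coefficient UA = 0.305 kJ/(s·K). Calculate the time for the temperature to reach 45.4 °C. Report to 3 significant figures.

686 s

Lumped-capacitance energy balance: M c_p dT/dt = UA(T_amb − T).
τ = M c_p/UA = 1036.9 s; T_ss = T_amb = 24.400 °C.
T(t) = T_ss + (T₀ − T_ss)e^(−t/τ); set T = 45.4:
t = −τ ln[(T − T_ss)/(T₀ − T_ss)] = −1036.9 · ln(0.51597) = 686.13 s.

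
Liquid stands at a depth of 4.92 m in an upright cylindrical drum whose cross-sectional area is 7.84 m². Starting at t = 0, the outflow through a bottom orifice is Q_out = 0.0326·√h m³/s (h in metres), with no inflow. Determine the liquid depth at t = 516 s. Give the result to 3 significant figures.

A dh/dt = −Q_out = −0.0326 √h.
∫ h^(−1/2) dh = −(0.0326/A) ∫ dt, giving 2√h = 2√h₀ − (0.0326/A) t.
√h = √4.92 − 0.0326·516/(2·7.84) = 2.2181 − 1.0728 = 1.1453.
h = 1.1453² = 1.3117 m.

1.31 m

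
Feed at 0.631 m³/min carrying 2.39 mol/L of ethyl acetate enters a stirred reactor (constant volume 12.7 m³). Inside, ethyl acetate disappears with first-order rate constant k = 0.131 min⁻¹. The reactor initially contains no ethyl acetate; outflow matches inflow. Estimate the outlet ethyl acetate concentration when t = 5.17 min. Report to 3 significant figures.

V dC/dt = Q(C_in − C) − k V C.
dC/dt = (Q/V) C_in − (Q/V + k) C; effective rate a = Q/V + k = 0.049685 + 0.131 = 0.18069 min⁻¹.
C_ss = Q C_in/(Q + kV) = 0.65721 mol/L; C(t) = C_ss + (C₀ − C_ss) e^(−a t).
C(5.17) = 0.65721 + (-0.65721)·e^(−0.18069·5.17) = 0.65721 + (-0.65721)·0.39292 = 0.39897 mol/L.

0.399 mol/L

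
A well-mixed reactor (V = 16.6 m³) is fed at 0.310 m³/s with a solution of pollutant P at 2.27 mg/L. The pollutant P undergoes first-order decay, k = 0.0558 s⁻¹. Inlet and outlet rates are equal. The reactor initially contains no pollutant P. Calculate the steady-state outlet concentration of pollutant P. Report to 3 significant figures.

0.569 mg/L

V dC/dt = Q(C_in − C) − k V C.
Steady state (dC/dt = 0): C_ss = Q C_in/(Q + kV) = C_in/(1 + kV/Q).
C_ss = 0.310·2.27/(0.310 + 0.0558·16.6) = 0.70370/1.2363 = 0.56921 mg/L.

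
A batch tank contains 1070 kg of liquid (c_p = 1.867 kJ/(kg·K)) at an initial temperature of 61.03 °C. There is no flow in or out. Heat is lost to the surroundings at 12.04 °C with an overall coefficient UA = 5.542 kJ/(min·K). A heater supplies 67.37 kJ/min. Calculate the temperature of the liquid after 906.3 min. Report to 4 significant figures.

27.18 °C

Lumped-capacitance energy balance: M c_p dT/dt = UA(T_amb − T) + Q̇.
dT/dt = (T_ss − T)/τ with T_ss = T_amb + Q̇/UA = 12.04 + 67.37/5.542 = 24.1963 °C, τ = M c_p/UA = 1070·1.867/5.542 = 360.464 min.
This is linear first-order; T(t) = T_ss + (T₀ − T_ss) e^(−t/τ).
T(906.3) = 24.1963 + (36.8337)·0.0809227 = 27.1769 °C.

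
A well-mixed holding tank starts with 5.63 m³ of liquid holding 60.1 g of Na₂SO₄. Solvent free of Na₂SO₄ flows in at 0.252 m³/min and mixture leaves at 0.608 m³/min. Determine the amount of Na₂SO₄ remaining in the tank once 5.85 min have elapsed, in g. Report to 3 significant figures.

Total volume: dV/dt = Q_in − Q_out = -0.35600 m³/min, so V(t) = 5.63 − 0.35600 t and V(5.85) = 3.5474 m³.
Species balance (pure solvent in): dm/dt = −Q_out · m/V(t).
dm/m = −Q_out dt/(V₀ − 0.35600 t); integrating gives ln(m/m₀) = −(Q_out/(Q_in−Q_out)) ln(V/V₀).
m = m₀ (V₀/V)^(Q_out/(Q_in−Q_out)) = 60.1 × (5.63/3.5474)^(-1.7079) = 27.307 g.

27.3 g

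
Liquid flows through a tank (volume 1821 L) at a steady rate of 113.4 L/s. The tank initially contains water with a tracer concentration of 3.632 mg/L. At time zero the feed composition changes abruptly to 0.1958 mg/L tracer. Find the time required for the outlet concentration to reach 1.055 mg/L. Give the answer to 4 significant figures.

22.26 s

Species balance: V dC/dt = Q(C_in − C) ⇒ τ = V/Q = 16.0582 s.
C(t) = C_in + (C₀ − C_in) e^(−t/τ). Set C = 1.055 and solve for t:
e^(−t/τ) = (C − C_in)/(C₀ − C_in) = (1.055 − 0.1958)/(3.632 − 0.1958) = 0.250044
t = −τ ln(…) = 16.0582 × 1.38612 = 22.2586 s.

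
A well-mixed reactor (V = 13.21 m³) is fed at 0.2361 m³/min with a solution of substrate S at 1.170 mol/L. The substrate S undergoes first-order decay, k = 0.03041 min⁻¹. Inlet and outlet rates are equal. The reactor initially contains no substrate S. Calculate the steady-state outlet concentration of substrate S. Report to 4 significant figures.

0.4331 mol/L

Species balance: V dC/dt = Q C_in − Q C − k V C.
Steady state (dC/dt = 0): C_ss = Q C_in/(Q + kV) = C_in/(1 + kV/Q).
C_ss = 0.2361·1.170/(0.2361 + 0.03041·13.21) = 0.276237/0.637816 = 0.433098 mol/L.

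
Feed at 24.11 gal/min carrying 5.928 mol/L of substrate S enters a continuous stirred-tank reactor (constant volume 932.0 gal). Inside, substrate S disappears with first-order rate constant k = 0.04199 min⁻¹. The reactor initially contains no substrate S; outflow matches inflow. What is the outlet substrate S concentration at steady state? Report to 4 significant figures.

Species balance: V dC/dt = Q C_in − Q C − k V C.
Steady state (dC/dt = 0): C_ss = Q C_in/(Q + kV) = C_in/(1 + kV/Q).
C_ss = 24.11·5.928/(24.11 + 0.04199·932.0) = 142.924/63.2447 = 2.25986 mol/L.

2.260 mol/L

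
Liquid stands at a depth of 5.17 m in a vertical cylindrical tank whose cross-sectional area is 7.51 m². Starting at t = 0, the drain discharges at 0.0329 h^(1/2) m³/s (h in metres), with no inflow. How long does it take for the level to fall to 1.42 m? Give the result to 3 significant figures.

A dh/dt = −Q_out = −0.0329 √h.
Separate and integrate: 2(√h − √h₀) = −(0.0329/A) t.
t = 2A(√h₀ − √h)/0.0329 = 2·7.51·(√5.17 − √1.42)/0.0329
  = 15.020 × (2.2738 − 1.1916) / 0.0329 = 494.03 s.

494 s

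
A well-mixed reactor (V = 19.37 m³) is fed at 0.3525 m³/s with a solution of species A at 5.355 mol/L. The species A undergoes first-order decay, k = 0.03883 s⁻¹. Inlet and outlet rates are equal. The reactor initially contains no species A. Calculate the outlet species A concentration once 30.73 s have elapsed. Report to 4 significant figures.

V dC/dt = Q(C_in − C) − k V C.
dC/dt = (Q/V) C_in − (Q/V + k) C; effective rate a = Q/V + k = 0.0181982 + 0.03883 = 0.0570282 s⁻¹.
C_ss = Q C_in/(Q + kV) = 1.70883 mol/L; C(t) = C_ss + (C₀ − C_ss) e^(−a t).
C(30.73) = 1.70883 + (-1.70883)·e^(−0.0570282·30.73) = 1.70883 + (-1.70883)·0.173344 = 1.41262 mol/L.

1.413 mol/L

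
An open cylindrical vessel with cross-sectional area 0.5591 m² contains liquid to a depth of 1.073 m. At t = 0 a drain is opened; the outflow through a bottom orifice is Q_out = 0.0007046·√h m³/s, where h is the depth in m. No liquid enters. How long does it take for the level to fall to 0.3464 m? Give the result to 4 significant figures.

709.9 s

With no inflow, A dh/dt = −0.0007046 √h.
∫ h^(−1/2) dh = −(0.0007046/A) ∫ dt, giving 2√h = 2√h₀ − (0.0007046/A) t.
t = 2A(√h₀ − √h)/0.0007046 = 2·0.5591·(√1.073 − √0.3464)/0.0007046
  = 1.11820 × (1.03586 − 0.588558) / 0.0007046 = 709.864 s.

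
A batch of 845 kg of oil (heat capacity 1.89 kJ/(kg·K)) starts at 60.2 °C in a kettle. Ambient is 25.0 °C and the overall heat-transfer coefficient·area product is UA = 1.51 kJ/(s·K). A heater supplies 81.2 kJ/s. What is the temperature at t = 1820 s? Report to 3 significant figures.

75.5 °C

M c_p dT/dt = −UA(T − T_amb) + Q̇.
dT/dt = (T_ss − T)/τ with T_ss = T_amb + Q̇/UA = 25.0 + 81.2/1.51 = 78.775 °C, τ = M c_p/UA = 845·1.89/1.51 = 1057.6 s.
Solution: T(t) = T_ss + (T₀ − T_ss) e^(−t/τ).
T(1820) = 78.775 + (-18.575)·0.17892 = 75.451 °C.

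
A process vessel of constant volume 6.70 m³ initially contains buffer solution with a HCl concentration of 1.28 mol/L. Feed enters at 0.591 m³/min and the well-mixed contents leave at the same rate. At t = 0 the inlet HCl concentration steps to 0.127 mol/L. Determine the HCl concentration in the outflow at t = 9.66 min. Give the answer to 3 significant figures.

Unsteady species balance (constant V, well mixed): V dC/dt = Q(C_in − C).
Rewrite as dC/dt + C/τ = C_in/τ, τ = V/Q = 11.337 min.
This is linear first-order; C(t) = C_in + (C₀ − C_in) e^(−t/τ).
C(9.66) = 0.127 + (1.28 − 0.127)·e^(−9.66/11.337) = 0.127 + (1.1530)·0.42652 = 0.61878 mol/L.

0.619 mol/L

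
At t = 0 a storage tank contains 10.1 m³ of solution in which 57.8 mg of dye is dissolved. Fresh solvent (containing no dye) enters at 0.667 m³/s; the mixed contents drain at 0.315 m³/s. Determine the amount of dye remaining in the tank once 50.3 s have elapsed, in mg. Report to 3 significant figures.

Total volume: dV/dt = Q_in − Q_out = 0.35200 m³/s, so V(t) = 10.1 + 0.35200 t and V(50.3) = 27.806 m³.
No dye enters, so dm/dt = −Q_out · (m/V).
dm/m = −Q_out dt/(V₀ + 0.35200 t); integrating gives ln(m/m₀) = −(Q_out/(Q_in−Q_out)) ln(V/V₀).
m = m₀ (V₀/V)^(Q_out/(Q_in−Q_out)) = 57.8 × (10.1/27.806)^(0.89489) = 23.353 mg.

23.4 mg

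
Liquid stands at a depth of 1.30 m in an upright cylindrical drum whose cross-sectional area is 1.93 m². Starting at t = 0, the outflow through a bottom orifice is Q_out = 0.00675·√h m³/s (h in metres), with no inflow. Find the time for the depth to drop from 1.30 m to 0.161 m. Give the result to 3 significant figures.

With no inflow, A dh/dt = −0.00675 √h.
Separate and integrate: 2(√h − √h₀) = −(0.00675/A) t.
t = 2A(√h₀ − √h)/0.00675 = 2·1.93·(√1.30 − √0.161)/0.00675
  = 3.8600 × (1.1402 − 0.40125) / 0.00675 = 422.56 s.

423 s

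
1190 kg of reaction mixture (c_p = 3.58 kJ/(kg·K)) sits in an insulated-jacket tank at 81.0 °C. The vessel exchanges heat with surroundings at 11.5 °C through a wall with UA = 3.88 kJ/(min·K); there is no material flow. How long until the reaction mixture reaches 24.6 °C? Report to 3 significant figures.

1830 min

Lumped-capacitance energy balance: M c_p dT/dt = UA(T_amb − T).
τ = M c_p/UA = 1098.0 min; T_ss = T_amb = 11.500 °C.
T(t) = T_ss + (T₀ − T_ss)e^(−t/τ); set T = 24.6:
t = −τ ln[(T − T_ss)/(T₀ − T_ss)] = −1098.0 · ln(0.18849) = 1832.2 min.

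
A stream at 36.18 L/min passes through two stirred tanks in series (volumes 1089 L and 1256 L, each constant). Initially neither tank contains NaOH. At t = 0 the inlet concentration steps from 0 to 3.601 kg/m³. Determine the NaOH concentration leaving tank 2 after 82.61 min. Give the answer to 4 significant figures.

Species balance on tank i: dCᵢ/dt = (Cᵢ₋₁ − Cᵢ)/τᵢ with τᵢ = Vᵢ/Q.
τ₁ = 1089/36.18 = 30.0995 min; τ₂ = 1256/36.18 = 34.7153 min.
Solving the cascade with C₁(0)=C₂(0)=0 gives C₂(t) = C_in[1 − (τ₁ e^(−t/τ₁) − τ₂ e^(−t/τ₂))/(τ₁ − τ₂)].
At t = 82.61: e^(−t/τ₁) = 0.0642763, e^(−t/τ₂) = 0.0925838.
C₂ = 3.601·[1 − (30.0995·0.0642763 − 34.7153·0.0925838)/(-4.61581)] = 3.601·0.722825 = 2.60289 kg/m³.

2.603 kg/m³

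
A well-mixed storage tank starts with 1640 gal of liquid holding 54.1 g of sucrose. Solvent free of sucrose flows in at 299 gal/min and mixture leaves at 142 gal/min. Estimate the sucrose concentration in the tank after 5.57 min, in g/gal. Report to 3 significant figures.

0.0146 g/gal

Let m(t) be the amount of sucrose. Volume: V(t) = V₀ + (Q_in − Q_out) t = 1640 + 157.00 t; V(5.57) = 2514.5 gal.
Species balance (pure solvent in): dm/dt = −Q_out · m/V(t).
Separate: dm/m = −Q_out dt/V(t) ⇒ ln(m/m₀) = −(Q_out/(Q_in−Q_out)) ln(V/V₀).
m = m₀ (V₀/V)^(Q_out/(Q_in−Q_out)) = 54.1 × (1640/2514.5)^(0.90446) = 36.756 g.
C = m/V = 36.756/2514.5 = 0.014618 g/gal.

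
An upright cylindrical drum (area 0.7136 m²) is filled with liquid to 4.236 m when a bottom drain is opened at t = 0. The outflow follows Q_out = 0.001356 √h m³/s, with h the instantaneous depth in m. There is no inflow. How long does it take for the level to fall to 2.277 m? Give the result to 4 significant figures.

578.0 s

Mass balance (ρ constant): A dh/dt = −0.001356 √h.
∫ h^(−1/2) dh = −(0.001356/A) ∫ dt, giving 2√h = 2√h₀ − (0.001356/A) t.
t = 2A(√h₀ − √h)/0.001356 = 2·0.7136·(√4.236 − √2.277)/0.001356
  = 1.42720 × (2.05815 − 1.50897) / 0.001356 = 578.017 s.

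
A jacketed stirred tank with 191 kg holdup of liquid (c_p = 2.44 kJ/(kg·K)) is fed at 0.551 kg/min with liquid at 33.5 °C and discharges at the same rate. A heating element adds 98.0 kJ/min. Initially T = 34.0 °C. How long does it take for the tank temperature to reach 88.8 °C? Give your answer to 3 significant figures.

M c_p dT/dt = ṁ c_p (T_in − T) + Q̇.
τ = M/ṁ = 346.64 min; T_ss = T_in + Q̇/(ṁ c_p) = 106.39 °C.
T(t) = T_ss + (T₀ − T_ss) e^(−t/τ). Set T = 88.8:
e^(−t/τ) = (88.8 − 106.39)/(34.0 − 106.39) = 0.24302
t = −346.64 · ln(0.24302) = 490.37 min.

490 min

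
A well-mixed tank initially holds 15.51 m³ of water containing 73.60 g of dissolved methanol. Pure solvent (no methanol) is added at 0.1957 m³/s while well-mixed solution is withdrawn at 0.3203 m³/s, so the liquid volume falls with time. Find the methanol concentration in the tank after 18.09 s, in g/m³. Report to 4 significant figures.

Let m(t) be the amount of methanol. Volume: V(t) = V₀ + (Q_in − Q_out) t = 15.51 − 0.124600 t; V(18.09) = 13.2560 m³.
Solute balance: dm/dt = 0 − Q_out C = −Q_out m/V(t).
dm/m = −Q_out dt/(V₀ − 0.124600 t); integrating gives ln(m/m₀) = −(Q_out/(Q_in−Q_out)) ln(V/V₀).
m = m₀ (V₀/V)^(Q_out/(Q_in−Q_out)) = 73.60 × (15.51/13.2560)^(-2.57063) = 49.1543 g.
C = m/V = 49.1543/13.2560 = 3.70809 g/m³.

3.708 g/m³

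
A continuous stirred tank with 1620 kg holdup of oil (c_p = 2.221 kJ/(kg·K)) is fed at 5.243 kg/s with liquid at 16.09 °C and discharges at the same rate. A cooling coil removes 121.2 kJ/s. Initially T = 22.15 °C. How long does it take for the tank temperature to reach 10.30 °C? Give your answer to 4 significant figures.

Heat balance on the well-mixed liquid: M c_p dT/dt = ṁ c_p (T_in − T) − 121.2.
τ = M/ṁ = 308.983 s; T_ss = T_in − Q̇/(ṁ c_p) = 5.68183 °C.
T(t) = T_ss + (T₀ − T_ss) e^(−t/τ). Set T = 10.30:
e^(−t/τ) = (10.30 − 5.68183)/(22.15 − 5.68183) = 0.280430
t = −308.983 · ln(0.280430) = 392.851 s.

392.9 s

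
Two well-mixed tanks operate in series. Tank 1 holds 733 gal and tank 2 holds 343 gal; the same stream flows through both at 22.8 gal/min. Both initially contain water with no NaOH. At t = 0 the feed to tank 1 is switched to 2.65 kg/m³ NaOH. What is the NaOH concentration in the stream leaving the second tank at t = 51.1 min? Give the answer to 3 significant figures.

Time constants: τᵢ = Vᵢ/Q for each well-mixed tank.
τ₁ = 733/22.8 = 32.149 min; τ₂ = 343/22.8 = 15.044 min.
Tank 1: C₁ = C_in(1 − e^(−t/τ₁)). Tank 2 (τ₁ ≠ τ₂): C₂ = C_in[1 − (τ₁ e^(−t/τ₁) − τ₂ e^(−t/τ₂))/(τ₁ − τ₂)].
At t = 51.1: e^(−t/τ₁) = 0.20403, e^(−t/τ₂) = 0.033482.
C₂ = 2.65·[1 − (32.149·0.20403 − 15.044·0.033482)/(17.105)] = 2.65·0.64597 = 1.7118 kg/m³.

1.71 kg/m³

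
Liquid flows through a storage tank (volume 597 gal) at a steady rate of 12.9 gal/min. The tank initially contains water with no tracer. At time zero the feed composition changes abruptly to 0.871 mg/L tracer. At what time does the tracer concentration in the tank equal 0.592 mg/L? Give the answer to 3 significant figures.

52.7 min

Species balance: V dC/dt = Q(C_in − C) ⇒ τ = V/Q = 46.279 min.
C(t) = C_in + (C₀ − C_in) e^(−t/τ). Set C = 0.592 and solve for t:
e^(−t/τ) = (C − C_in)/(C₀ − C_in) = (0.592 − 0.871)/(0 − 0.871) = 0.32032
t = −τ ln(…) = 46.279 × 1.1384 = 52.685 min.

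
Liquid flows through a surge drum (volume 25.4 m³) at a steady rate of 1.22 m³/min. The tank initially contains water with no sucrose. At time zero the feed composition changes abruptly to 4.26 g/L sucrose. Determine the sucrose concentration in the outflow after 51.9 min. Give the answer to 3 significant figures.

3.91 g/L

Mass balance on the solute (V constant): V dC/dt = Q(C_in − C).
Rewrite as dC/dt + C/τ = C_in/τ, τ = V/Q = 20.820 min.
Integrating: C(t) = C_in + (C₀ − C_in) e^(−t/τ).
C(51.9) = 4.26 + (0 − 4.26)·e^(−51.9/20.820) = 4.26 + (-4.2600)·0.082675 = 3.9078 g/L.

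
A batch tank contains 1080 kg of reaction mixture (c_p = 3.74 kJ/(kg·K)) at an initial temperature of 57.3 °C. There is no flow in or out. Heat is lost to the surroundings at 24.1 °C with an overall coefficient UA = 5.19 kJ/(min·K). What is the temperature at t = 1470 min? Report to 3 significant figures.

Lumped-capacitance energy balance: M c_p dT/dt = UA(T_amb − T).
dT/dt = (T_ss − T)/τ with T_ss = T_amb = 24.100 °C, τ = M c_p/UA = 1080·3.74/5.19 = 778.27 min.
Integrating: T(t) = T_ss + (T₀ − T_ss) e^(−t/τ).
T(1470) = 24.100 + (33.200)·0.15125 = 29.122 °C.

29.1 °C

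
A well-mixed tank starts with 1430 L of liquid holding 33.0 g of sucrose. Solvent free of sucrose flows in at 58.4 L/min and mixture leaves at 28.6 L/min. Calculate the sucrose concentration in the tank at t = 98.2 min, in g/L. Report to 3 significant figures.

0.00260 g/L

Total volume: dV/dt = Q_in − Q_out = 29.800 L/min, so V(t) = 1430 + 29.800 t and V(98.2) = 4356.4 L.
No sucrose enters, so dm/dt = −Q_out · (m/V).
dm/m = −Q_out dt/(V₀ + 29.800 t); integrating gives ln(m/m₀) = −(Q_out/(Q_in−Q_out)) ln(V/V₀).
m = m₀ (V₀/V)^(Q_out/(Q_in−Q_out)) = 33.0 × (1430/4356.4)^(0.95973) = 11.329 g.
C = m/V = 11.329/4356.4 = 0.0026007 g/L.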